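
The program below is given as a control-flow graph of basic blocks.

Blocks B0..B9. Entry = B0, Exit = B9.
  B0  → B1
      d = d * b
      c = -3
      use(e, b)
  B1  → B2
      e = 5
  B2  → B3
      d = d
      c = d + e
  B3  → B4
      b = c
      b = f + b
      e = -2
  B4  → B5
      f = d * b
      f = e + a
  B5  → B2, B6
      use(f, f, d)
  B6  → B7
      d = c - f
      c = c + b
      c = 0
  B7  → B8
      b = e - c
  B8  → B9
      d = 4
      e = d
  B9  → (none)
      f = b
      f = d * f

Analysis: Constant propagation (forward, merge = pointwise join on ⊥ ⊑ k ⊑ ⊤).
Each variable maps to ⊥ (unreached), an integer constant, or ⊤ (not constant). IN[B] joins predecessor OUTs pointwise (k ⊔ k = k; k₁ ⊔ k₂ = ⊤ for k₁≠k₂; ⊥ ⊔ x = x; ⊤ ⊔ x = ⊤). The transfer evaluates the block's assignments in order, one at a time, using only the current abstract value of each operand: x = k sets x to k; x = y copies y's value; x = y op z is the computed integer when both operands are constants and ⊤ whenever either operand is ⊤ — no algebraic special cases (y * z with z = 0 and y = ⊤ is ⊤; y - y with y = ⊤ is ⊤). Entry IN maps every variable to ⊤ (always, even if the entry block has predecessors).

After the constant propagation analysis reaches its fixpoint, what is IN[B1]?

Per-block solution:
  B0: | IN=(all ⊤) | OUT={c:-3; rest ⊤}
  B1: | IN={c:-3; rest ⊤} | OUT={c:-3, e:5; rest ⊤}
  B2: | IN=(all ⊤) | OUT=(all ⊤)
  B3: | IN=(all ⊤) | OUT={e:-2; rest ⊤}
  B4: | IN={e:-2; rest ⊤} | OUT={e:-2; rest ⊤}
  B5: | IN={e:-2; rest ⊤} | OUT={e:-2; rest ⊤}
  B6: | IN={e:-2; rest ⊤} | OUT={c:0, e:-2; rest ⊤}
  B7: | IN={c:0, e:-2; rest ⊤} | OUT={b:-2, c:0, e:-2; rest ⊤}
  B8: | IN={b:-2, c:0, e:-2; rest ⊤} | OUT={b:-2, c:0, d:4, e:4; rest ⊤}
  B9: | IN={b:-2, c:0, d:4, e:4; rest ⊤} | OUT={b:-2, c:0, d:4, e:4, f:-8; rest ⊤}

Merge at B1: IN[B1] = OUT[B0] = {a: ⊤, b: ⊤, c: -3, d: ⊤, e: ⊤, f: ⊤}

Answer: {a: ⊤, b: ⊤, c: -3, d: ⊤, e: ⊤, f: ⊤}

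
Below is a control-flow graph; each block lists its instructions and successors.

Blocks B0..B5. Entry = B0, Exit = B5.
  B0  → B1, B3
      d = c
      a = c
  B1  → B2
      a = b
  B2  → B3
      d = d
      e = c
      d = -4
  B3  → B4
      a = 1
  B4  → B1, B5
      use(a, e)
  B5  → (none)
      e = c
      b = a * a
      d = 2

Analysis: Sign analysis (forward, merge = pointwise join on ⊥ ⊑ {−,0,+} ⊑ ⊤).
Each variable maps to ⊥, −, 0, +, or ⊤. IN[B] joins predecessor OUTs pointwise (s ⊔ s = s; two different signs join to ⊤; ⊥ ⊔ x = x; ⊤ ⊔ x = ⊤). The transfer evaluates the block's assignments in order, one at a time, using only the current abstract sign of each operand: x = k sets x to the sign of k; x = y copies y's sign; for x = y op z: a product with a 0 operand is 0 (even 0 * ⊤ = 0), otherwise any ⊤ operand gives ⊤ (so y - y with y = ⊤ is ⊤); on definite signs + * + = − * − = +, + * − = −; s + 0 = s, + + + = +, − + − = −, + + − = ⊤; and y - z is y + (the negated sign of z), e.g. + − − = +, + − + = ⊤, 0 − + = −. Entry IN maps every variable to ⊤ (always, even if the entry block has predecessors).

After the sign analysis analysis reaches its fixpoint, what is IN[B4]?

Per-block solution:
  B0:   IN=(all ⊤)   OUT=(all ⊤)
  B1:   IN=(all ⊤)   OUT=(all ⊤)
  B2:   IN=(all ⊤)   OUT={d:-; rest ⊤}
  B3:   IN=(all ⊤)   OUT={a:+; rest ⊤}
  B4:   IN={a:+; rest ⊤}   OUT={a:+; rest ⊤}
  B5:   IN={a:+; rest ⊤}   OUT={a:+, b:+, d:+; rest ⊤}

Merge at B4: IN[B4] = OUT[B3] = {a: +, b: ⊤, c: ⊤, d: ⊤, e: ⊤, f: ⊤}

Answer: {a: +, b: ⊤, c: ⊤, d: ⊤, e: ⊤, f: ⊤}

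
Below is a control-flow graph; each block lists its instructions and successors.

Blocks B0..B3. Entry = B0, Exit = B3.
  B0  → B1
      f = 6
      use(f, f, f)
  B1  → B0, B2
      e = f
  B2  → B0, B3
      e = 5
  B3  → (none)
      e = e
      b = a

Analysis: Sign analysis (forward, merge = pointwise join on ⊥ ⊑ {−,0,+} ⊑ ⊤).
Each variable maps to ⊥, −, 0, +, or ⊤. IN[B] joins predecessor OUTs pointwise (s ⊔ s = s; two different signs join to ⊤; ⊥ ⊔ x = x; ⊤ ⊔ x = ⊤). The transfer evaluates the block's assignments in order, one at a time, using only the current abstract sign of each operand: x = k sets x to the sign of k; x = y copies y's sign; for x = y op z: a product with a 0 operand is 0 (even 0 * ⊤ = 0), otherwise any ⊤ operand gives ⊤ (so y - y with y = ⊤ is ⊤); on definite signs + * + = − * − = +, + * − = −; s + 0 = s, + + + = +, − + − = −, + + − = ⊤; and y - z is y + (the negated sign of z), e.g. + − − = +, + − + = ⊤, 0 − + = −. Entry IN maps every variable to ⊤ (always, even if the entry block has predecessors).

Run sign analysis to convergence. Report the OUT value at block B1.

Answer: {a: ⊤, b: ⊤, c: ⊤, d: ⊤, e: +, f: +}

Derivation:
Per-block solution:
  B0:   IN=(all ⊤)   OUT={f:+; rest ⊤}
  B1:   IN={f:+; rest ⊤}   OUT={e:+, f:+; rest ⊤}
  B2:   IN={e:+, f:+; rest ⊤}   OUT={e:+, f:+; rest ⊤}
  B3:   IN={e:+, f:+; rest ⊤}   OUT={e:+, f:+; rest ⊤}

Merge at B1: IN[B1] = OUT[B0] = {a: ⊤, b: ⊤, c: ⊤, d: ⊤, e: ⊤, f: +}
Applying B1's transfer function to that IN value gives OUT[B1] (row B1 above).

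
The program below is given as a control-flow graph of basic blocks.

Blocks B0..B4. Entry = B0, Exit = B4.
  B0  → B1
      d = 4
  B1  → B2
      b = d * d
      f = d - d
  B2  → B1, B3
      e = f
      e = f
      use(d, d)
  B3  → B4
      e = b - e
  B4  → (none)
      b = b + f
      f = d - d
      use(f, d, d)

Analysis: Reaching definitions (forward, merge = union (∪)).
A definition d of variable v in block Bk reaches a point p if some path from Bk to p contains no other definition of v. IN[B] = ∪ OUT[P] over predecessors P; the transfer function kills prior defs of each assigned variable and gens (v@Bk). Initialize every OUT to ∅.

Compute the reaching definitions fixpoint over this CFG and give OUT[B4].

Answer: {b@B4, d@B0, e@B3, f@B4}

Working:
Fixpoint table:
  B0:   IN={}   OUT={d@B0}
  B1:   IN={b@B1, d@B0, e@B2, f@B1}   OUT={b@B1, d@B0, e@B2, f@B1}
  B2:   IN={b@B1, d@B0, e@B2, f@B1}   OUT={b@B1, d@B0, e@B2, f@B1}
  B3:   IN={b@B1, d@B0, e@B2, f@B1}   OUT={b@B1, d@B0, e@B3, f@B1}
  B4:   IN={b@B1, d@B0, e@B3, f@B1}   OUT={b@B4, d@B0, e@B3, f@B4}

Merge at B4: IN[B4] = OUT[B3] = {b@B1, d@B0, e@B3, f@B1}
Applying B4's transfer function to that IN value gives OUT[B4] (row B4 above).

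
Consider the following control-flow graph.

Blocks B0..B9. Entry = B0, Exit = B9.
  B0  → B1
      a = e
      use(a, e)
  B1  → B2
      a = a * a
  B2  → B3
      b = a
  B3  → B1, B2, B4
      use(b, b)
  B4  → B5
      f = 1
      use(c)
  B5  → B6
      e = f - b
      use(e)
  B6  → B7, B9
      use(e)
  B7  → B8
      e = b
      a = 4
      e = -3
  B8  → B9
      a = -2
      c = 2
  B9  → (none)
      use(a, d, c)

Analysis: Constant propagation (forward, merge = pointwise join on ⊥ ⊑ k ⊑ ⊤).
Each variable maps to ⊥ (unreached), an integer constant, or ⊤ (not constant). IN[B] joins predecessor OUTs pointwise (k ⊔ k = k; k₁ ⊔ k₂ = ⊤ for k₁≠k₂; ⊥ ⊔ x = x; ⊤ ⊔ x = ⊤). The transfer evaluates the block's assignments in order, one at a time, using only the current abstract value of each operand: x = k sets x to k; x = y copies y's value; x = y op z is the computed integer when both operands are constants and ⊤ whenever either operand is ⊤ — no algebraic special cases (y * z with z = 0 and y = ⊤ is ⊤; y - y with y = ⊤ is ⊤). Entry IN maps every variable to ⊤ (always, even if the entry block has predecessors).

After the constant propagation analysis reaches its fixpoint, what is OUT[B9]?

Fixpoint table:
  B0:  IN=(all ⊤)  OUT=(all ⊤)
  B1:  IN=(all ⊤)  OUT=(all ⊤)
  B2:  IN=(all ⊤)  OUT=(all ⊤)
  B3:  IN=(all ⊤)  OUT=(all ⊤)
  B4:  IN=(all ⊤)  OUT={f:1; rest ⊤}
  B5:  IN={f:1; rest ⊤}  OUT={f:1; rest ⊤}
  B6:  IN={f:1; rest ⊤}  OUT={f:1; rest ⊤}
  B7:  IN={f:1; rest ⊤}  OUT={a:4, e:-3, f:1; rest ⊤}
  B8:  IN={a:4, e:-3, f:1; rest ⊤}  OUT={a:-2, c:2, e:-3, f:1; rest ⊤}
  B9:  IN={f:1; rest ⊤}  OUT={f:1; rest ⊤}

Merge at B9: IN[B9] = OUT[B6] ⊔ OUT[B8] = {a: ⊤, b: ⊤, c: ⊤, d: ⊤, e: ⊤, f: 1}
Applying B9's transfer function to that IN value gives OUT[B9] (row B9 above).

Answer: {a: ⊤, b: ⊤, c: ⊤, d: ⊤, e: ⊤, f: 1}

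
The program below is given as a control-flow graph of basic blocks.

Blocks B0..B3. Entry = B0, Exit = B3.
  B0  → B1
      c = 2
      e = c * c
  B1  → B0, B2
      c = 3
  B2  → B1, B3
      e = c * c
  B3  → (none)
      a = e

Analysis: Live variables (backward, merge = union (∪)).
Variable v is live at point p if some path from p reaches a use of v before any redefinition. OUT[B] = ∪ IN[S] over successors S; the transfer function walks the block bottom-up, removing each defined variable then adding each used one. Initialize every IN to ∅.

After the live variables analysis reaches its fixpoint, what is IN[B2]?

Fixpoint table:
  B0: | IN={} | OUT={}
  B1: | IN={} | OUT={c}
  B2: | IN={c} | OUT={e}
  B3: | IN={e} | OUT={}

Merge at B2: OUT[B2] = IN[B1] ⊔ IN[B3] = {e}
Applying B2's transfer function to that OUT value gives IN[B2] (row B2 above).

Answer: {c}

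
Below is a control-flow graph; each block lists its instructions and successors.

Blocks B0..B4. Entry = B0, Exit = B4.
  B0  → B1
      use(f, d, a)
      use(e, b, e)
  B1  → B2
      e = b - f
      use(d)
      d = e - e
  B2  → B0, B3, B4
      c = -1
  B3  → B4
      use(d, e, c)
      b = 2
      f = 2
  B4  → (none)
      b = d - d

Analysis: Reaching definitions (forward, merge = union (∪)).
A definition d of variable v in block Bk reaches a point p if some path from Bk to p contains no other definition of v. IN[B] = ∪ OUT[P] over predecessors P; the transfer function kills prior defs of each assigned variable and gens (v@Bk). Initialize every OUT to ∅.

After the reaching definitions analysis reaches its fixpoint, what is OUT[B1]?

Answer: {c@B2, d@B1, e@B1}

Derivation:
Converged values:
  B0:   IN={c@B2, d@B1, e@B1}   OUT={c@B2, d@B1, e@B1}
  B1:   IN={c@B2, d@B1, e@B1}   OUT={c@B2, d@B1, e@B1}
  B2:   IN={c@B2, d@B1, e@B1}   OUT={c@B2, d@B1, e@B1}
  B3:   IN={c@B2, d@B1, e@B1}   OUT={b@B3, c@B2, d@B1, e@B1, f@B3}
  B4:   IN={b@B3, c@B2, d@B1, e@B1, f@B3}   OUT={b@B4, c@B2, d@B1, e@B1, f@B3}

Merge at B1: IN[B1] = OUT[B0] = {c@B2, d@B1, e@B1}
Applying B1's transfer function to that IN value gives OUT[B1] (row B1 above).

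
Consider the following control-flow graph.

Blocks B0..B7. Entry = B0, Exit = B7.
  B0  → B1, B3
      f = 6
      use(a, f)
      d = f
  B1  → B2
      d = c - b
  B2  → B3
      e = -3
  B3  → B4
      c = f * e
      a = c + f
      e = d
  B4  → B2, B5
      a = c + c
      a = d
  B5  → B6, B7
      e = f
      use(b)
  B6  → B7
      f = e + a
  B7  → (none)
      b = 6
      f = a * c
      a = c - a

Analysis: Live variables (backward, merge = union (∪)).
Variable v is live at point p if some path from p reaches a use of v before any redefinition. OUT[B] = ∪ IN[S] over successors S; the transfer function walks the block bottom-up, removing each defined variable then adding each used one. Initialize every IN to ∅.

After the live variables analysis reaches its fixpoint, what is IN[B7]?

Answer: {a, c}

Derivation:
Fixpoint table:
  B0:  IN={a, b, c, e}  OUT={b, c, d, e, f}
  B1:  IN={b, c, f}  OUT={b, d, f}
  B2:  IN={b, d, f}  OUT={b, d, e, f}
  B3:  IN={b, d, e, f}  OUT={b, c, d, f}
  B4:  IN={b, c, d, f}  OUT={a, b, c, d, f}
  B5:  IN={a, b, c, f}  OUT={a, c, e}
  B6:  IN={a, c, e}  OUT={a, c}
  B7:  IN={a, c}  OUT={}

B7 is the boundary node: OUT[B7] = {}
Applying B7's transfer function to that OUT value gives IN[B7] (row B7 above).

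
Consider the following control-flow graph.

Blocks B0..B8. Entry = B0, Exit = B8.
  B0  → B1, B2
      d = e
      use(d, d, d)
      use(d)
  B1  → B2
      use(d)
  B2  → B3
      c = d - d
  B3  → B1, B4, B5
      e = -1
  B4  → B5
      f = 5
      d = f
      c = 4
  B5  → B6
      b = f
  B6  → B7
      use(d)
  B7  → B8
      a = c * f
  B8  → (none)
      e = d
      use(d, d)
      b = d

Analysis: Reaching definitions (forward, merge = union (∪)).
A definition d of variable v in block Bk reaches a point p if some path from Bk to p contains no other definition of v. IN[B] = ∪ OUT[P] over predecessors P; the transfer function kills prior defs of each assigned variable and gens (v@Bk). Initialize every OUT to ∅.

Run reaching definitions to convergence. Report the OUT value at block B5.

Per-block solution:
  B0:   IN={}   OUT={d@B0}
  B1:   IN={c@B2, d@B0, e@B3}   OUT={c@B2, d@B0, e@B3}
  B2:   IN={c@B2, d@B0, e@B3}   OUT={c@B2, d@B0, e@B3}
  B3:   IN={c@B2, d@B0, e@B3}   OUT={c@B2, d@B0, e@B3}
  B4:   IN={c@B2, d@B0, e@B3}   OUT={c@B4, d@B4, e@B3, f@B4}
  B5:   IN={c@B2, c@B4, d@B0, d@B4, e@B3, f@B4}   OUT={b@B5, c@B2, c@B4, d@B0, d@B4, e@B3, f@B4}
  B6:   IN={b@B5, c@B2, c@B4, d@B0, d@B4, e@B3, f@B4}   OUT={b@B5, c@B2, c@B4, d@B0, d@B4, e@B3, f@B4}
  B7:   IN={b@B5, c@B2, c@B4, d@B0, d@B4, e@B3, f@B4}   OUT={a@B7, b@B5, c@B2, c@B4, d@B0, d@B4, e@B3, f@B4}
  B8:   IN={a@B7, b@B5, c@B2, c@B4, d@B0, d@B4, e@B3, f@B4}   OUT={a@B7, b@B8, c@B2, c@B4, d@B0, d@B4, e@B8, f@B4}

Merge at B5: IN[B5] = OUT[B3] ⊔ OUT[B4] = {c@B2, c@B4, d@B0, d@B4, e@B3, f@B4}
Applying B5's transfer function to that IN value gives OUT[B5] (row B5 above).

Answer: {b@B5, c@B2, c@B4, d@B0, d@B4, e@B3, f@B4}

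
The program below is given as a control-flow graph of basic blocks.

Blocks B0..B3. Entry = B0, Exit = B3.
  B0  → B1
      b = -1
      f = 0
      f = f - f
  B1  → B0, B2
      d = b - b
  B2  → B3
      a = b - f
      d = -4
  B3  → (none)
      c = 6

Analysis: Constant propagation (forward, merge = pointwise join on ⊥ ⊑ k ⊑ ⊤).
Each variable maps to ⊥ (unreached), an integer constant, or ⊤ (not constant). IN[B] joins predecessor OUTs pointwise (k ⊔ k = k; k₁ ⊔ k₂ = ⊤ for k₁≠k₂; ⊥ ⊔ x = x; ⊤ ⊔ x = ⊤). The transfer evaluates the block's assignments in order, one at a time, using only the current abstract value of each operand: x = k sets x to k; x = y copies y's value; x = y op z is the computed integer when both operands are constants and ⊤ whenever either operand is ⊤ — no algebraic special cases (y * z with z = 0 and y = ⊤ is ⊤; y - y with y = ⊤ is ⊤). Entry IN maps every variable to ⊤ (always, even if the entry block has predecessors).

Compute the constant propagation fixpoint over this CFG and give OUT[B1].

Fixpoint table:
  B0:  IN=(all ⊤)  OUT={b:-1, f:0; rest ⊤}
  B1:  IN={b:-1, f:0; rest ⊤}  OUT={b:-1, d:0, f:0; rest ⊤}
  B2:  IN={b:-1, d:0, f:0; rest ⊤}  OUT={a:-1, b:-1, d:-4, f:0; rest ⊤}
  B3:  IN={a:-1, b:-1, d:-4, f:0; rest ⊤}  OUT={a:-1, b:-1, c:6, d:-4, f:0; rest ⊤}

Merge at B1: IN[B1] = OUT[B0] = {a: ⊤, b: -1, c: ⊤, d: ⊤, e: ⊤, f: 0}
Applying B1's transfer function to that IN value gives OUT[B1] (row B1 above).

Answer: {a: ⊤, b: -1, c: ⊤, d: 0, e: ⊤, f: 0}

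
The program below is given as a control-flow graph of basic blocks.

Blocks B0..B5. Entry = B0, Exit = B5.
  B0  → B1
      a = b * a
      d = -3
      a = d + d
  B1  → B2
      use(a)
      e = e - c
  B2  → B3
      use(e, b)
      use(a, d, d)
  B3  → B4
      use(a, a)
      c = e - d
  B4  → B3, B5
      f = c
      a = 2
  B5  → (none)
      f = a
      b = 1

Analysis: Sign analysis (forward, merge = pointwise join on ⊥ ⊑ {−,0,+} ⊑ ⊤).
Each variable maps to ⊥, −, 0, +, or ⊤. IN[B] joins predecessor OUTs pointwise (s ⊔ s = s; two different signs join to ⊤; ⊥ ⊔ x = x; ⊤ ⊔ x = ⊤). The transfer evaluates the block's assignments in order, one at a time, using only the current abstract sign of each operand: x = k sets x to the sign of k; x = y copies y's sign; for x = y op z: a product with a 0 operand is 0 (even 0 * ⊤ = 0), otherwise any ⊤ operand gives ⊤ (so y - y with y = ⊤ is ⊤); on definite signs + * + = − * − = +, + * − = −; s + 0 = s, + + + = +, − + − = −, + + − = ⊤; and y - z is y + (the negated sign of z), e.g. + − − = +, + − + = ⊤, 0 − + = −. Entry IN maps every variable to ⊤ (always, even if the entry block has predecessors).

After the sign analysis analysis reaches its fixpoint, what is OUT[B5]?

Answer: {a: +, b: +, c: ⊤, d: -, e: ⊤, f: +}

Trace:
Converged values:
  B0:   IN=(all ⊤)   OUT={a:-, d:-; rest ⊤}
  B1:   IN={a:-, d:-; rest ⊤}   OUT={a:-, d:-; rest ⊤}
  B2:   IN={a:-, d:-; rest ⊤}   OUT={a:-, d:-; rest ⊤}
  B3:   IN={d:-; rest ⊤}   OUT={d:-; rest ⊤}
  B4:   IN={d:-; rest ⊤}   OUT={a:+, d:-; rest ⊤}
  B5:   IN={a:+, d:-; rest ⊤}   OUT={a:+, b:+, d:-, f:+; rest ⊤}

Merge at B5: IN[B5] = OUT[B4] = {a: +, b: ⊤, c: ⊤, d: -, e: ⊤, f: ⊤}
Applying B5's transfer function to that IN value gives OUT[B5] (row B5 above).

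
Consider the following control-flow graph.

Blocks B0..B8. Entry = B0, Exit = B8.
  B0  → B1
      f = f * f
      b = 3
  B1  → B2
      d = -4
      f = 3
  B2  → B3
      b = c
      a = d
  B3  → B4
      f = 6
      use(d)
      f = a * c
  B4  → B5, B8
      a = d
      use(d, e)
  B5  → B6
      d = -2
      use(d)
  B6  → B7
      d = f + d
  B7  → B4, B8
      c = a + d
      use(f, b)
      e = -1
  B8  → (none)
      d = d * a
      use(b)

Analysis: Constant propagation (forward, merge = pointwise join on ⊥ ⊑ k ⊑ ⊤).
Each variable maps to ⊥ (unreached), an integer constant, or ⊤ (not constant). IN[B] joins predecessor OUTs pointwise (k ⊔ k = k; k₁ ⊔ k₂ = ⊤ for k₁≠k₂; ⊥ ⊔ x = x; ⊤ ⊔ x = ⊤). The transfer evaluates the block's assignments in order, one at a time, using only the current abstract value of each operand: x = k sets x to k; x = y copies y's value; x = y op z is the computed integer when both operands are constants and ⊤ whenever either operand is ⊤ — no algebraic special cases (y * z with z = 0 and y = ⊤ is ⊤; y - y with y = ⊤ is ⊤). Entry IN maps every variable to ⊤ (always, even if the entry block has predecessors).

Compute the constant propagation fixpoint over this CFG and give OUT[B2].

Per-block solution:
  B0:   IN=(all ⊤)   OUT={b:3; rest ⊤}
  B1:   IN={b:3; rest ⊤}   OUT={b:3, d:-4, f:3; rest ⊤}
  B2:   IN={b:3, d:-4, f:3; rest ⊤}   OUT={a:-4, d:-4, f:3; rest ⊤}
  B3:   IN={a:-4, d:-4, f:3; rest ⊤}   OUT={a:-4, d:-4; rest ⊤}
  B4:   IN=(all ⊤)   OUT=(all ⊤)
  B5:   IN=(all ⊤)   OUT={d:-2; rest ⊤}
  B6:   IN={d:-2; rest ⊤}   OUT=(all ⊤)
  B7:   IN=(all ⊤)   OUT={e:-1; rest ⊤}
  B8:   IN=(all ⊤)   OUT=(all ⊤)

Merge at B2: IN[B2] = OUT[B1] = {a: ⊤, b: 3, c: ⊤, d: -4, e: ⊤, f: 3}
Applying B2's transfer function to that IN value gives OUT[B2] (row B2 above).

Answer: {a: -4, b: ⊤, c: ⊤, d: -4, e: ⊤, f: 3}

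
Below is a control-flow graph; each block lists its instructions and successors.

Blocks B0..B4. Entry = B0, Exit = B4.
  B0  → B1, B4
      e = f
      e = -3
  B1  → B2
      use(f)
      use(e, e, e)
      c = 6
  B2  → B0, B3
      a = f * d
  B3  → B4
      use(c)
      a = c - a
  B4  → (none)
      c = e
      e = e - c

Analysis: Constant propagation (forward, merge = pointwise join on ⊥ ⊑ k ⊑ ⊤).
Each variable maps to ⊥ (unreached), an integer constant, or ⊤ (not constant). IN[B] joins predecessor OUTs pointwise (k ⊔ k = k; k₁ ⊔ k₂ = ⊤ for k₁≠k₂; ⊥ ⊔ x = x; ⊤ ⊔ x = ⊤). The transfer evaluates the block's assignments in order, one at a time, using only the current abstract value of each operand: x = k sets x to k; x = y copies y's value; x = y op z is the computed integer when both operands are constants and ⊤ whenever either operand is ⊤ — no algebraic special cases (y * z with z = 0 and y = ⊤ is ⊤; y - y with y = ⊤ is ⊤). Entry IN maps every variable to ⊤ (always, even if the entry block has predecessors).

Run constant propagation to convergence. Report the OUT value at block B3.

Per-block solution:
  B0:  IN=(all ⊤)  OUT={e:-3; rest ⊤}
  B1:  IN={e:-3; rest ⊤}  OUT={c:6, e:-3; rest ⊤}
  B2:  IN={c:6, e:-3; rest ⊤}  OUT={c:6, e:-3; rest ⊤}
  B3:  IN={c:6, e:-3; rest ⊤}  OUT={c:6, e:-3; rest ⊤}
  B4:  IN={e:-3; rest ⊤}  OUT={c:-3, e:0; rest ⊤}

Merge at B3: IN[B3] = OUT[B2] = {a: ⊤, b: ⊤, c: 6, d: ⊤, e: -3, f: ⊤}
Applying B3's transfer function to that IN value gives OUT[B3] (row B3 above).

Answer: {a: ⊤, b: ⊤, c: 6, d: ⊤, e: -3, f: ⊤}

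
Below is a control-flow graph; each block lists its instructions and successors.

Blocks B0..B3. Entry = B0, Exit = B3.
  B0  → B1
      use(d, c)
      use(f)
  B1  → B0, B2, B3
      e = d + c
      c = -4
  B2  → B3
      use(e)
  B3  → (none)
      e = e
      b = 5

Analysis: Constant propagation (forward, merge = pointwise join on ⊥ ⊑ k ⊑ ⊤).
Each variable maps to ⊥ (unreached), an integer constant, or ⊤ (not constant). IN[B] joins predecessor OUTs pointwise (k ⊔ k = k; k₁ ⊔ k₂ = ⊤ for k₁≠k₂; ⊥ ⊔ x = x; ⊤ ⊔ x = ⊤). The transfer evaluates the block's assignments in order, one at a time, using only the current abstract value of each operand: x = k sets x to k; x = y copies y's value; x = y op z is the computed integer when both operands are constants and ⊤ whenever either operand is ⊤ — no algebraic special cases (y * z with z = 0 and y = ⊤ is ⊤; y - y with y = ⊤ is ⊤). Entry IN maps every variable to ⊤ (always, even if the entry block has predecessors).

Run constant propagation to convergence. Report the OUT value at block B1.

Per-block solution:
  B0:  IN=(all ⊤)  OUT=(all ⊤)
  B1:  IN=(all ⊤)  OUT={c:-4; rest ⊤}
  B2:  IN={c:-4; rest ⊤}  OUT={c:-4; rest ⊤}
  B3:  IN={c:-4; rest ⊤}  OUT={b:5, c:-4; rest ⊤}

Merge at B1: IN[B1] = OUT[B0] = {a: ⊤, b: ⊤, c: ⊤, d: ⊤, e: ⊤, f: ⊤}
Applying B1's transfer function to that IN value gives OUT[B1] (row B1 above).

Answer: {a: ⊤, b: ⊤, c: -4, d: ⊤, e: ⊤, f: ⊤}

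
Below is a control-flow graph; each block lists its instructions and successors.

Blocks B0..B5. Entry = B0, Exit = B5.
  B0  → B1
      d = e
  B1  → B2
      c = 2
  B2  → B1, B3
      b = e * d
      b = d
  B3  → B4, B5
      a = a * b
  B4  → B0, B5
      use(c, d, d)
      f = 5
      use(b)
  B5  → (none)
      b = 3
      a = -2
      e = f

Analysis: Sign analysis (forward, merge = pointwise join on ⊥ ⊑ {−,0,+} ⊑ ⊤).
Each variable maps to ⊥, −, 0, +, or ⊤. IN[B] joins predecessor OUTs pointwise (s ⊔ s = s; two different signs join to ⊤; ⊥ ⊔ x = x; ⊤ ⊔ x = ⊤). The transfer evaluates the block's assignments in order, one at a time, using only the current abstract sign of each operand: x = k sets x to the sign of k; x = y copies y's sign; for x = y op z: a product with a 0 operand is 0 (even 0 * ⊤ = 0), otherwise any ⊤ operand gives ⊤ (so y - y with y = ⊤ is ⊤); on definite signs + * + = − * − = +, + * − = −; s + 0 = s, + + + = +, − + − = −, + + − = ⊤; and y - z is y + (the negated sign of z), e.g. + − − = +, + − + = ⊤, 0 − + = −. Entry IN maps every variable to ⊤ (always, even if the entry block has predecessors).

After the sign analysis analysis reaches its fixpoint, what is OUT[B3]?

Per-block solution:
  B0:   IN=(all ⊤)   OUT=(all ⊤)
  B1:   IN=(all ⊤)   OUT={c:+; rest ⊤}
  B2:   IN={c:+; rest ⊤}   OUT={c:+; rest ⊤}
  B3:   IN={c:+; rest ⊤}   OUT={c:+; rest ⊤}
  B4:   IN={c:+; rest ⊤}   OUT={c:+, f:+; rest ⊤}
  B5:   IN={c:+; rest ⊤}   OUT={a:-, b:+, c:+; rest ⊤}

Merge at B3: IN[B3] = OUT[B2] = {a: ⊤, b: ⊤, c: +, d: ⊤, e: ⊤, f: ⊤}
Applying B3's transfer function to that IN value gives OUT[B3] (row B3 above).

Answer: {a: ⊤, b: ⊤, c: +, d: ⊤, e: ⊤, f: ⊤}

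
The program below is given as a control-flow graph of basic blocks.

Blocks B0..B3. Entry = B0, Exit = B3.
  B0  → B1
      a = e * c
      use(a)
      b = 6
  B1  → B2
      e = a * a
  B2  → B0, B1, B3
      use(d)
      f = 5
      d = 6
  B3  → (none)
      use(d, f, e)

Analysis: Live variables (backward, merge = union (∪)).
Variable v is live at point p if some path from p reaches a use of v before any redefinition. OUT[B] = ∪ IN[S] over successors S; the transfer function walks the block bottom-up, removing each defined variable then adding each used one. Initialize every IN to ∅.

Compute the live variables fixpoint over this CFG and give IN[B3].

Answer: {d, e, f}

Derivation:
Fixpoint table:
  B0:  IN={c, d, e}  OUT={a, c, d}
  B1:  IN={a, c, d}  OUT={a, c, d, e}
  B2:  IN={a, c, d, e}  OUT={a, c, d, e, f}
  B3:  IN={d, e, f}  OUT={}

B3 is the boundary node: OUT[B3] = {}
Applying B3's transfer function to that OUT value gives IN[B3] (row B3 above).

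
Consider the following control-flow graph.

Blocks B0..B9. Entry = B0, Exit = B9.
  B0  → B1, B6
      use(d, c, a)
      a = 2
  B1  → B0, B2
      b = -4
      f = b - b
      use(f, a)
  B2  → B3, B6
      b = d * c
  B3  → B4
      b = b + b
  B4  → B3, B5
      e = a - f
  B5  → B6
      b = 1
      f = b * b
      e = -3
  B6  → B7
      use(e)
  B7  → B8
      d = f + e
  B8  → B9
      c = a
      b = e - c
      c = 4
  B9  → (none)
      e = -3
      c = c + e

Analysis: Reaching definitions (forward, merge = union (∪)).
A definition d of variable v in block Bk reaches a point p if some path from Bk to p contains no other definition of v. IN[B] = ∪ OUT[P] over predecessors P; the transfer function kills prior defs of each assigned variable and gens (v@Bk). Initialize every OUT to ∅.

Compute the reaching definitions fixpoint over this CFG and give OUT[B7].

Per-block solution:
  B0:  IN={a@B0, b@B1, f@B1}  OUT={a@B0, b@B1, f@B1}
  B1:  IN={a@B0, b@B1, f@B1}  OUT={a@B0, b@B1, f@B1}
  B2:  IN={a@B0, b@B1, f@B1}  OUT={a@B0, b@B2, f@B1}
  B3:  IN={a@B0, b@B2, b@B3, e@B4, f@B1}  OUT={a@B0, b@B3, e@B4, f@B1}
  B4:  IN={a@B0, b@B3, e@B4, f@B1}  OUT={a@B0, b@B3, e@B4, f@B1}
  B5:  IN={a@B0, b@B3, e@B4, f@B1}  OUT={a@B0, b@B5, e@B5, f@B5}
  B6:  IN={a@B0, b@B1, b@B2, b@B5, e@B5, f@B1, f@B5}  OUT={a@B0, b@B1, b@B2, b@B5, e@B5, f@B1, f@B5}
  B7:  IN={a@B0, b@B1, b@B2, b@B5, e@B5, f@B1, f@B5}  OUT={a@B0, b@B1, b@B2, b@B5, d@B7, e@B5, f@B1, f@B5}
  B8:  IN={a@B0, b@B1, b@B2, b@B5, d@B7, e@B5, f@B1, f@B5}  OUT={a@B0, b@B8, c@B8, d@B7, e@B5, f@B1, f@B5}
  B9:  IN={a@B0, b@B8, c@B8, d@B7, e@B5, f@B1, f@B5}  OUT={a@B0, b@B8, c@B9, d@B7, e@B9, f@B1, f@B5}

Merge at B7: IN[B7] = OUT[B6] = {a@B0, b@B1, b@B2, b@B5, e@B5, f@B1, f@B5}
Applying B7's transfer function to that IN value gives OUT[B7] (row B7 above).

Answer: {a@B0, b@B1, b@B2, b@B5, d@B7, e@B5, f@B1, f@B5}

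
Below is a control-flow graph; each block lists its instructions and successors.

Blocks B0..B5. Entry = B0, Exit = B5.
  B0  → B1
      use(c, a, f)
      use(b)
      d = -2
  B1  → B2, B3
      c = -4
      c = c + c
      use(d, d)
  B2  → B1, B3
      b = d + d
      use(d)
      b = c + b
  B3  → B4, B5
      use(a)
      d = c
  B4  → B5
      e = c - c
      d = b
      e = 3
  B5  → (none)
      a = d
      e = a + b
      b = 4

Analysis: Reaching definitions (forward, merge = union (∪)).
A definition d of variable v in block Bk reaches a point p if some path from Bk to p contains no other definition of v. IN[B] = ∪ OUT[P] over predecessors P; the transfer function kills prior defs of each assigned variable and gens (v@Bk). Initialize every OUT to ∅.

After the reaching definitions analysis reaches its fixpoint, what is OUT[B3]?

Answer: {b@B2, c@B1, d@B3}

Working:
Fixpoint table:
  B0:  IN={}  OUT={d@B0}
  B1:  IN={b@B2, c@B1, d@B0}  OUT={b@B2, c@B1, d@B0}
  B2:  IN={b@B2, c@B1, d@B0}  OUT={b@B2, c@B1, d@B0}
  B3:  IN={b@B2, c@B1, d@B0}  OUT={b@B2, c@B1, d@B3}
  B4:  IN={b@B2, c@B1, d@B3}  OUT={b@B2, c@B1, d@B4, e@B4}
  B5:  IN={b@B2, c@B1, d@B3, d@B4, e@B4}  OUT={a@B5, b@B5, c@B1, d@B3, d@B4, e@B5}

Merge at B3: IN[B3] = OUT[B1] ⊔ OUT[B2] = {b@B2, c@B1, d@B0}
Applying B3's transfer function to that IN value gives OUT[B3] (row B3 above).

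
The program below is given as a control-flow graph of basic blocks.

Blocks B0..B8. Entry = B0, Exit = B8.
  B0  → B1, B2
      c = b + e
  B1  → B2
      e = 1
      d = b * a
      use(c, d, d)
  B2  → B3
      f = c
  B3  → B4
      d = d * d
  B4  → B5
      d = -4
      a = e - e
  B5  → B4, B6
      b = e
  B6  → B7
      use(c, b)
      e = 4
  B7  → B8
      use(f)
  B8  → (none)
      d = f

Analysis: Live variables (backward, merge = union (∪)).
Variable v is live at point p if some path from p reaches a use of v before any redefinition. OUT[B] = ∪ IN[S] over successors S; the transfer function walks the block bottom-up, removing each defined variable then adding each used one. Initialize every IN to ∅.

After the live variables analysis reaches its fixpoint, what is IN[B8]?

Per-block solution:
  B0:   IN={a, b, d, e}   OUT={a, b, c, d, e}
  B1:   IN={a, b, c}   OUT={c, d, e}
  B2:   IN={c, d, e}   OUT={c, d, e, f}
  B3:   IN={c, d, e, f}   OUT={c, e, f}
  B4:   IN={c, e, f}   OUT={c, e, f}
  B5:   IN={c, e, f}   OUT={b, c, e, f}
  B6:   IN={b, c, f}   OUT={f}
  B7:   IN={f}   OUT={f}
  B8:   IN={f}   OUT={}

B8 is the boundary node: OUT[B8] = {}
Applying B8's transfer function to that OUT value gives IN[B8] (row B8 above).

Answer: {f}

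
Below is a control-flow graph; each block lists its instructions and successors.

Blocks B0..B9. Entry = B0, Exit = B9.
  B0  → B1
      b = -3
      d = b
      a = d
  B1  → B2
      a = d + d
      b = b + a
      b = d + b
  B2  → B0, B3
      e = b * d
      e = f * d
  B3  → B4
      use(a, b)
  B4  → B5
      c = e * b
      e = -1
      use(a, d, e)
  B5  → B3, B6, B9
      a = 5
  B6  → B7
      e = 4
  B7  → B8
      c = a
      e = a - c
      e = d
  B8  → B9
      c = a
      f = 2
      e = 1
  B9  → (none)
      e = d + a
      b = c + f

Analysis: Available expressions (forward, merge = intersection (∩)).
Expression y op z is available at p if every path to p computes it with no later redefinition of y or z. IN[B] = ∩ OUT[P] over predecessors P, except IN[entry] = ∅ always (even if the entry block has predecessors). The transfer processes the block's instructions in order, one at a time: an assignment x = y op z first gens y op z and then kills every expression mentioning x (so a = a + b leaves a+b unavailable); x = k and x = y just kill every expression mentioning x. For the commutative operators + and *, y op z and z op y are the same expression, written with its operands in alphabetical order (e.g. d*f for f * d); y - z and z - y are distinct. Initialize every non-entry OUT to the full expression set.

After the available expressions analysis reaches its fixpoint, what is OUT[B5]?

Answer: {b*d, d*f, d+d}

Working:
Per-block solution:
  B0:   IN={}   OUT={}
  B1:   IN={}   OUT={d+d}
  B2:   IN={d+d}   OUT={b*d, d*f, d+d}
  B3:   IN={b*d, d*f, d+d}   OUT={b*d, d*f, d+d}
  B4:   IN={b*d, d*f, d+d}   OUT={b*d, d*f, d+d}
  B5:   IN={b*d, d*f, d+d}   OUT={b*d, d*f, d+d}
  B6:   IN={b*d, d*f, d+d}   OUT={b*d, d*f, d+d}
  B7:   IN={b*d, d*f, d+d}   OUT={a-c, b*d, d*f, d+d}
  B8:   IN={a-c, b*d, d*f, d+d}   OUT={b*d, d+d}
  B9:   IN={b*d, d+d}   OUT={a+d, c+f, d+d}

Merge at B5: IN[B5] = OUT[B4] = {b*d, d*f, d+d}
Applying B5's transfer function to that IN value gives OUT[B5] (row B5 above).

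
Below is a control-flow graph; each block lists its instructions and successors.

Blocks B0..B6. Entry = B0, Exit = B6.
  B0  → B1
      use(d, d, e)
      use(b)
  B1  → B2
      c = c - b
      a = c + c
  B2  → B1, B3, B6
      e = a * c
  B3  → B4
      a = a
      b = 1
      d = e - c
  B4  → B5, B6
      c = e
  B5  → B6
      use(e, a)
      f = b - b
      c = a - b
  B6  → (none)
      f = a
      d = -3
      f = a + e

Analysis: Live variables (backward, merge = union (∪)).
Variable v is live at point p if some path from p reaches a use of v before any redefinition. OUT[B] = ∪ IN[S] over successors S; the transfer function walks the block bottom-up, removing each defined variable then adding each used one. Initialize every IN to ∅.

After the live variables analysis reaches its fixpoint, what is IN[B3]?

Fixpoint table:
  B0:  IN={b, c, d, e}  OUT={b, c}
  B1:  IN={b, c}  OUT={a, b, c}
  B2:  IN={a, b, c}  OUT={a, b, c, e}
  B3:  IN={a, c, e}  OUT={a, b, e}
  B4:  IN={a, b, e}  OUT={a, b, e}
  B5:  IN={a, b, e}  OUT={a, e}
  B6:  IN={a, e}  OUT={}

Merge at B3: OUT[B3] = IN[B4] = {a, b, e}
Applying B3's transfer function to that OUT value gives IN[B3] (row B3 above).

Answer: {a, c, e}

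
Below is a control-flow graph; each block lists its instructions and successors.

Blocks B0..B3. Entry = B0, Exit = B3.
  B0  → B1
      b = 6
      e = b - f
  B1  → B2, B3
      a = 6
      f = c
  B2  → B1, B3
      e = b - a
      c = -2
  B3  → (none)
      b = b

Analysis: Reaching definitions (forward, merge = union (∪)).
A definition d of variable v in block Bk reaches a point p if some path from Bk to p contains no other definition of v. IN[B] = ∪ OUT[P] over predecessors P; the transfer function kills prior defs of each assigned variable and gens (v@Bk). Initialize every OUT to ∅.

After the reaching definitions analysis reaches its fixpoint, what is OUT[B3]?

Converged values:
  B0: | IN={} | OUT={b@B0, e@B0}
  B1: | IN={a@B1, b@B0, c@B2, e@B0, e@B2, f@B1} | OUT={a@B1, b@B0, c@B2, e@B0, e@B2, f@B1}
  B2: | IN={a@B1, b@B0, c@B2, e@B0, e@B2, f@B1} | OUT={a@B1, b@B0, c@B2, e@B2, f@B1}
  B3: | IN={a@B1, b@B0, c@B2, e@B0, e@B2, f@B1} | OUT={a@B1, b@B3, c@B2, e@B0, e@B2, f@B1}

Merge at B3: IN[B3] = OUT[B1] ⊔ OUT[B2] = {a@B1, b@B0, c@B2, e@B0, e@B2, f@B1}
Applying B3's transfer function to that IN value gives OUT[B3] (row B3 above).

Answer: {a@B1, b@B3, c@B2, e@B0, e@B2, f@B1}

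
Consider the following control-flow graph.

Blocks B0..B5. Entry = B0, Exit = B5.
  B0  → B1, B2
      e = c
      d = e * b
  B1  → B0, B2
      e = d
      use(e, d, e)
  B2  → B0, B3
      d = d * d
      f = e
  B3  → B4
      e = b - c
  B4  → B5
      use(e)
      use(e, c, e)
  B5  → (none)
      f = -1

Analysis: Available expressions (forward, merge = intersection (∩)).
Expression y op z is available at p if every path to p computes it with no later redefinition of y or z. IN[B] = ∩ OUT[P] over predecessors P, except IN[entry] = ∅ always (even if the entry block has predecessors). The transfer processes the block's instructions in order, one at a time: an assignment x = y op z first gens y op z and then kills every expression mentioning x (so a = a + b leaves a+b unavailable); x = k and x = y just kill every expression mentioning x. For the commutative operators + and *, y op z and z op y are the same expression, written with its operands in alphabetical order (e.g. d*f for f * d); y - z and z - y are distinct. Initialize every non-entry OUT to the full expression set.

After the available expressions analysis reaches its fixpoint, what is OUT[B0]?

Fixpoint table:
  B0:   IN={}   OUT={b*e}
  B1:   IN={b*e}   OUT={}
  B2:   IN={}   OUT={}
  B3:   IN={}   OUT={b-c}
  B4:   IN={b-c}   OUT={b-c}
  B5:   IN={b-c}   OUT={b-c}

Merge at B0 (entry node, so the boundary value {} is joined with the incoming edge(s)): IN[B0] = {} ∩ OUT[B1] ∩ OUT[B2] = {}
Applying B0's transfer function to that IN value gives OUT[B0] (row B0 above).

Answer: {b*e}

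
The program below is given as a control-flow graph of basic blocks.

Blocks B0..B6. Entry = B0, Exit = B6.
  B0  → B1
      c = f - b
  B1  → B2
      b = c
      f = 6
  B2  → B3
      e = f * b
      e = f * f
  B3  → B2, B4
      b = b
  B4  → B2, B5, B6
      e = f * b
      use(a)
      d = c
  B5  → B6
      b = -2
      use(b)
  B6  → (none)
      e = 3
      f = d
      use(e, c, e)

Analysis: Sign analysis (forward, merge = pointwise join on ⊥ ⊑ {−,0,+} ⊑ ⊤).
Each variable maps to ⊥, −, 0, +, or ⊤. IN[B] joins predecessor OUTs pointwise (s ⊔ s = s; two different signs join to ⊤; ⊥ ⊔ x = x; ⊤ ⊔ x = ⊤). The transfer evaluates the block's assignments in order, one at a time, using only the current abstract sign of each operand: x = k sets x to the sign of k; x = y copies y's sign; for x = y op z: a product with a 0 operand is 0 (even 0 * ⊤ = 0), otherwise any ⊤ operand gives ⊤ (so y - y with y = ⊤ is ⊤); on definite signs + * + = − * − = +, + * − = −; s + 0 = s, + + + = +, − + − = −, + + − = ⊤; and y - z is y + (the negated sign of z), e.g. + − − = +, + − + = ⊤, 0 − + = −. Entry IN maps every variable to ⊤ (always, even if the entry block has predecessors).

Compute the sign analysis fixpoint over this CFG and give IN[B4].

Converged values:
  B0:   IN=(all ⊤)   OUT=(all ⊤)
  B1:   IN=(all ⊤)   OUT={f:+; rest ⊤}
  B2:   IN={f:+; rest ⊤}   OUT={e:+, f:+; rest ⊤}
  B3:   IN={e:+, f:+; rest ⊤}   OUT={e:+, f:+; rest ⊤}
  B4:   IN={e:+, f:+; rest ⊤}   OUT={f:+; rest ⊤}
  B5:   IN={f:+; rest ⊤}   OUT={b:-, f:+; rest ⊤}
  B6:   IN={f:+; rest ⊤}   OUT={e:+; rest ⊤}

Merge at B4: IN[B4] = OUT[B3] = {a: ⊤, b: ⊤, c: ⊤, d: ⊤, e: +, f: +}

Answer: {a: ⊤, b: ⊤, c: ⊤, d: ⊤, e: +, f: +}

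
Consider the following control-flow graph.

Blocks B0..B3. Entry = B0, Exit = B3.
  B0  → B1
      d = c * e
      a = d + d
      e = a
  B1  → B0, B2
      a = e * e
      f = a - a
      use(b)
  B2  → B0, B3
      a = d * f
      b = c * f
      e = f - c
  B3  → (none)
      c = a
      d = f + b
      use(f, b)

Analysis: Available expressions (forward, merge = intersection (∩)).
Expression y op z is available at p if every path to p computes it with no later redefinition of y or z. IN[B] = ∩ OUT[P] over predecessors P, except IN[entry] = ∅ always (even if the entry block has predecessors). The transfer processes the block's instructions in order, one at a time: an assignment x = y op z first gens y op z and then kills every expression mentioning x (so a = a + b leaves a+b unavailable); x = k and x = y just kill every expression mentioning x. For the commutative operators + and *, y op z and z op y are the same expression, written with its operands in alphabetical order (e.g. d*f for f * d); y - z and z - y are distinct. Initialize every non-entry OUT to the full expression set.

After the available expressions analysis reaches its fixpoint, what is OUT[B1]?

Answer: {a-a, d+d, e*e}

Working:
Per-block solution:
  B0:  IN={}  OUT={d+d}
  B1:  IN={d+d}  OUT={a-a, d+d, e*e}
  B2:  IN={a-a, d+d, e*e}  OUT={c*f, d*f, d+d, f-c}
  B3:  IN={c*f, d*f, d+d, f-c}  OUT={b+f}

Merge at B1: IN[B1] = OUT[B0] = {d+d}
Applying B1's transfer function to that IN value gives OUT[B1] (row B1 above).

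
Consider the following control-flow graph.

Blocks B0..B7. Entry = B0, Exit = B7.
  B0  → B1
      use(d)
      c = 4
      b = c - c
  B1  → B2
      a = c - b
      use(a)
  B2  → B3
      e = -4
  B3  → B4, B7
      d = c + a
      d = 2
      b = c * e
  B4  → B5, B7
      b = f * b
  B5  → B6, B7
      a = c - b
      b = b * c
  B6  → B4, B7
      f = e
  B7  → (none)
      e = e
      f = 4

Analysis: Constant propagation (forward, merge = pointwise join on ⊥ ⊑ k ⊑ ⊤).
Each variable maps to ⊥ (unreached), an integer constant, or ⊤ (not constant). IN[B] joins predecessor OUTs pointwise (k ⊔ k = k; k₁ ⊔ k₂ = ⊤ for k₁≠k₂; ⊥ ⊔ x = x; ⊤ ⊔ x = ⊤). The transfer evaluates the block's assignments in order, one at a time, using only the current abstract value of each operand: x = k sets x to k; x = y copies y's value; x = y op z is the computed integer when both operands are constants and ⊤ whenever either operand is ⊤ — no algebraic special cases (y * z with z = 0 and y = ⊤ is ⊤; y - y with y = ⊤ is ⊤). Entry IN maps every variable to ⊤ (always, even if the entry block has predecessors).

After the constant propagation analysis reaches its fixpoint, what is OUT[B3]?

Answer: {a: 4, b: -16, c: 4, d: 2, e: -4, f: ⊤}

Derivation:
Converged values:
  B0:  IN=(all ⊤)  OUT={b:0, c:4; rest ⊤}
  B1:  IN={b:0, c:4; rest ⊤}  OUT={a:4, b:0, c:4; rest ⊤}
  B2:  IN={a:4, b:0, c:4; rest ⊤}  OUT={a:4, b:0, c:4, e:-4; rest ⊤}
  B3:  IN={a:4, b:0, c:4, e:-4; rest ⊤}  OUT={a:4, b:-16, c:4, d:2, e:-4; rest ⊤}
  B4:  IN={c:4, d:2, e:-4; rest ⊤}  OUT={c:4, d:2, e:-4; rest ⊤}
  B5:  IN={c:4, d:2, e:-4; rest ⊤}  OUT={c:4, d:2, e:-4; rest ⊤}
  B6:  IN={c:4, d:2, e:-4; rest ⊤}  OUT={c:4, d:2, e:-4, f:-4; rest ⊤}
  B7:  IN={c:4, d:2, e:-4; rest ⊤}  OUT={c:4, d:2, e:-4, f:4; rest ⊤}

Merge at B3: IN[B3] = OUT[B2] = {a: 4, b: 0, c: 4, d: ⊤, e: -4, f: ⊤}
Applying B3's transfer function to that IN value gives OUT[B3] (row B3 above).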